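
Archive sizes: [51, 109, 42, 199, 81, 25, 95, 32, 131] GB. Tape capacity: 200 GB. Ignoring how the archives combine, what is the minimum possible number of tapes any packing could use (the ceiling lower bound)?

Total size = 51 + 109 + 42 + 199 + 81 + 25 + 95 + 32 + 131 = 765 GB.
⌈765 / 200⌉ = 4.

4 tapes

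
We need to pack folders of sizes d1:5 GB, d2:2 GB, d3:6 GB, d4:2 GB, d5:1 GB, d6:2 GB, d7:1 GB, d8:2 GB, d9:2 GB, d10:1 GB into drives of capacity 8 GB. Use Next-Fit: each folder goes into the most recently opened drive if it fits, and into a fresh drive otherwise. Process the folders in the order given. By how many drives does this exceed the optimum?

Next-Fit: [5,2] [6,2] [1,2,1,2,2] [1] → 4 drives.
Total size 24 GB; any packing needs at least ⌈24/8⌉ = 3 drives.
An optimal packing achieves that bound: [6,2] [5,2,1] [2,2,2,1,1] → 3 drives.
Excess: 4 − 3 = 1.

1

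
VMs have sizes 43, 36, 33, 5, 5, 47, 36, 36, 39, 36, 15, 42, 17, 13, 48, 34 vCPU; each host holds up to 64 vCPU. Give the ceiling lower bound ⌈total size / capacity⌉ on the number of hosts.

Total size = 43 + 36 + 33 + 5 + 5 + 47 + 36 + 36 + 39 + 36 + 15 + 42 + 17 + 13 + 48 + 34 = 485 vCPU.
⌈485 / 64⌉ = 8.

8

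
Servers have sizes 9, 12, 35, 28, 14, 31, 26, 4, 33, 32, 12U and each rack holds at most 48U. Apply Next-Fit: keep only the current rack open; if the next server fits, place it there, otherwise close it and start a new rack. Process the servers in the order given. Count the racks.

9U → rack 1 (remaining 39U)
12U → rack 1 (remaining 27U)
35U → rack 2 (remaining 13U)
28U → rack 3 (remaining 20U)
14U → rack 3 (remaining 6U)
31U → rack 4 (remaining 17U)
26U → rack 5 (remaining 22U)
4U → rack 5 (remaining 18U)
33U → rack 6 (remaining 15U)
32U → rack 7 (remaining 16U)
12U → rack 7 (remaining 4U)
Final racks: [9,12] [35] [28,14] [31] [26,4] [33] [32,12].

7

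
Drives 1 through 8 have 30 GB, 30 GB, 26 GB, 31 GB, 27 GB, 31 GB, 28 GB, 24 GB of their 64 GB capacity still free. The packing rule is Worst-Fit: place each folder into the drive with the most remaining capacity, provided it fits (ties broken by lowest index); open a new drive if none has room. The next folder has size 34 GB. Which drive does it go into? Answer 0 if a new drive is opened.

No drive has ≥ 34 GB free, so a new drive is opened.

0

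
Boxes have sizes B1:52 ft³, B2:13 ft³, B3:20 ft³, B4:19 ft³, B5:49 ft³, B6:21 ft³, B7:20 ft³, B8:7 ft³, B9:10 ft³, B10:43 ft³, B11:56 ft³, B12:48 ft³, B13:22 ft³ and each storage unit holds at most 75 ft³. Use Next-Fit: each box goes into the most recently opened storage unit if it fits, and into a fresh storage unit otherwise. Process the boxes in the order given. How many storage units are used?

7 storage units

B1 (52 ft³) → storage unit 1 (remaining 23 ft³)
B2 (13 ft³) → storage unit 1 (remaining 10 ft³)
B3 (20 ft³) → storage unit 2 (remaining 55 ft³)
B4 (19 ft³) → storage unit 2 (remaining 36 ft³)
B5 (49 ft³) → storage unit 3 (remaining 26 ft³)
B6 (21 ft³) → storage unit 3 (remaining 5 ft³)
B7 (20 ft³) → storage unit 4 (remaining 55 ft³)
B8 (7 ft³) → storage unit 4 (remaining 48 ft³)
B9 (10 ft³) → storage unit 4 (remaining 38 ft³)
B10 (43 ft³) → storage unit 5 (remaining 32 ft³)
B11 (56 ft³) → storage unit 6 (remaining 19 ft³)
B12 (48 ft³) → storage unit 7 (remaining 27 ft³)
B13 (22 ft³) → storage unit 7 (remaining 5 ft³)
Final storage units: [52,13] [20,19] [49,21] [20,7,10] [43] [56] [48,22].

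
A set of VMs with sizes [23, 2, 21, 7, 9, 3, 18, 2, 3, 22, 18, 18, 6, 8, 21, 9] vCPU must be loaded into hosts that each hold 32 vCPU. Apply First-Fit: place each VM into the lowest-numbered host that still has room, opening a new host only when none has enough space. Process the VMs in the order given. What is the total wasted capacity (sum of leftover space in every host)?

23 vCPU → host 1 (remaining 9 vCPU)
2 vCPU → host 1 (remaining 7 vCPU)
21 vCPU → host 2 (remaining 11 vCPU)
7 vCPU → host 1 (remaining 0 vCPU)
9 vCPU → host 2 (remaining 2 vCPU)
3 vCPU → host 3 (remaining 29 vCPU)
18 vCPU → host 3 (remaining 11 vCPU)
2 vCPU → host 2 (remaining 0 vCPU)
3 vCPU → host 3 (remaining 8 vCPU)
22 vCPU → host 4 (remaining 10 vCPU)
18 vCPU → host 5 (remaining 14 vCPU)
18 vCPU → host 6 (remaining 14 vCPU)
6 vCPU → host 3 (remaining 2 vCPU)
8 vCPU → host 4 (remaining 2 vCPU)
21 vCPU → host 7 (remaining 11 vCPU)
9 vCPU → host 5 (remaining 5 vCPU)
7 hosts × 32 vCPU = 224 vCPU; used 190 vCPU; unused 34 vCPU.

34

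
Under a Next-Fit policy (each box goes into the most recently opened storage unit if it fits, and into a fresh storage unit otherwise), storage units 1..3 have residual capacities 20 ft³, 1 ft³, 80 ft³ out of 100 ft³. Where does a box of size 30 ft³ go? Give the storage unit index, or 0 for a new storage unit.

Next-Fit only looks at storage unit 3, which has 80 ft³ free.
30 ft³ fits there.

3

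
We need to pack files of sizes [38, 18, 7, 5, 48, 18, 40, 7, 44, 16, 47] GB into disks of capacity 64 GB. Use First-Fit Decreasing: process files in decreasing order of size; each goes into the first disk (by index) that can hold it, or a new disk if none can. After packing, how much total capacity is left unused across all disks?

Sorted descending: 48, 47, 44, 40, 38, 18, 18, 16, 7, 7, 5.
48 GB → disk 1 (remaining 16 GB)
47 GB → disk 2 (remaining 17 GB)
44 GB → disk 3 (remaining 20 GB)
40 GB → disk 4 (remaining 24 GB)
38 GB → disk 5 (remaining 26 GB)
18 GB → disk 3 (remaining 2 GB)
18 GB → disk 4 (remaining 6 GB)
16 GB → disk 1 (remaining 0 GB)
7 GB → disk 2 (remaining 10 GB)
7 GB → disk 2 (remaining 3 GB)
5 GB → disk 4 (remaining 1 GB)
5 disks × 64 GB = 320 GB; used 288 GB; unused 32 GB.

32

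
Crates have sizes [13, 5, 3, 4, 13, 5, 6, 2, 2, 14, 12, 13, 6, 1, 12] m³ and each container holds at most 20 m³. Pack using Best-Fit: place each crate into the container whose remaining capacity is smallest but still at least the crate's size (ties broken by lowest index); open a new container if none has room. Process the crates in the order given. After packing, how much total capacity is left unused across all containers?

Put 13 m³ in container 1; 7 m³ remain.
Put 5 m³ in container 1; 2 m³ remain.
Put 3 m³ in container 2; 17 m³ remain.
Put 4 m³ in container 2; 13 m³ remain.
Put 13 m³ in container 2; 0 m³ remain.
Put 5 m³ in container 3; 15 m³ remain.
Put 6 m³ in container 3; 9 m³ remain.
Put 2 m³ in container 1; 0 m³ remain.
Put 2 m³ in container 3; 7 m³ remain.
Put 14 m³ in container 4; 6 m³ remain.
Put 12 m³ in container 5; 8 m³ remain.
Put 13 m³ in container 6; 7 m³ remain.
Put 6 m³ in container 4; 0 m³ remain.
Put 1 m³ in container 3; 6 m³ remain.
Put 12 m³ in container 7; 8 m³ remain.
7 containers × 20 m³ = 140 m³; used 111 m³; unused 29 m³.

29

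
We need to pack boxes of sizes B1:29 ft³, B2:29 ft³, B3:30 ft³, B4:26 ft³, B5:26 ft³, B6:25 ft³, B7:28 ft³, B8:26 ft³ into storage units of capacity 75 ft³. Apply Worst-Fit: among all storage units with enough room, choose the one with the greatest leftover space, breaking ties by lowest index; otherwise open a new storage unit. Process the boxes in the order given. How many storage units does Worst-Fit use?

4 storage units

storage unit 1: place B1 (29 ft³), 46 ft³ left
storage unit 1: place B2 (29 ft³), 17 ft³ left
storage unit 2: place B3 (30 ft³), 45 ft³ left
storage unit 2: place B4 (26 ft³), 19 ft³ left
storage unit 3: place B5 (26 ft³), 49 ft³ left
storage unit 3: place B6 (25 ft³), 24 ft³ left
storage unit 4: place B7 (28 ft³), 47 ft³ left
storage unit 4: place B8 (26 ft³), 21 ft³ left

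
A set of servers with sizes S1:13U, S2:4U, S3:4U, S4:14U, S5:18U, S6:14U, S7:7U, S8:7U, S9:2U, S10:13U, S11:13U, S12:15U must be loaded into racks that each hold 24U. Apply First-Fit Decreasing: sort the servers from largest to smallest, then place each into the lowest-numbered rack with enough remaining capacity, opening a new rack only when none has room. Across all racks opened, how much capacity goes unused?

44

Sorted descending: 18, 15, 14, 14, 13, 13, 13, 7, 7, 4, 4, 2.
Put 18U in rack 1; 6U remain.
Put 15U in rack 2; 9U remain.
Put 14U in rack 3; 10U remain.
Put 14U in rack 4; 10U remain.
Put 13U in rack 5; 11U remain.
Put 13U in rack 6; 11U remain.
Put 13U in rack 7; 11U remain.
Put 7U in rack 2; 2U remain.
Put 7U in rack 3; 3U remain.
Put 4U in rack 1; 2U remain.
Put 4U in rack 4; 6U remain.
Put 2U in rack 1; 0U remain.
7 racks × 24U = 168U; used 124U; unused 44U.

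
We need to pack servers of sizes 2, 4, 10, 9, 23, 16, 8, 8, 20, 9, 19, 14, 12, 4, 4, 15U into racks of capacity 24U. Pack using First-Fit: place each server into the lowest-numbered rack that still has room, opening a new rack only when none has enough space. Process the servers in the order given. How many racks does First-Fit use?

9

rack 1: place 2U, 22U left
rack 1: place 4U, 18U left
rack 1: place 10U, 8U left
rack 2: place 9U, 15U left
rack 3: place 23U, 1U left
rack 4: place 16U, 8U left
rack 1: place 8U, 0U left
rack 2: place 8U, 7U left
rack 5: place 20U, 4U left
rack 6: place 9U, 15U left
rack 7: place 19U, 5U left
rack 6: place 14U, 1U left
rack 8: place 12U, 12U left
rack 2: place 4U, 3U left
rack 4: place 4U, 4U left
rack 9: place 15U, 9U left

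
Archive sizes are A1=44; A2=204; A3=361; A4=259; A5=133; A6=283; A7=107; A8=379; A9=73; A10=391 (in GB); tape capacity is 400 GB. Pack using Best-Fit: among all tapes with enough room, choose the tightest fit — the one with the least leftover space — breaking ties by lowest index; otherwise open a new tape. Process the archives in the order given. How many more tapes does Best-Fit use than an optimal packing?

Best-Fit: [44,204,73] [361] [259,133] [283,107] [379] [391] → 6 tapes.
Total size 2234 GB; any packing needs at least ⌈2234/400⌉ = 6 tapes.
So 6 is already optimal.

0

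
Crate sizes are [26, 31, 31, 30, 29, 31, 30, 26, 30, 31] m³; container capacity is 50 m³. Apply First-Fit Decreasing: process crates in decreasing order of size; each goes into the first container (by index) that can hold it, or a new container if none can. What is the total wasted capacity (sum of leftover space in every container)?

Sorted descending: 31, 31, 31, 31, 30, 30, 30, 29, 26, 26.
31 m³ → container 1 (remaining 19 m³)
31 m³ → container 2 (remaining 19 m³)
31 m³ → container 3 (remaining 19 m³)
31 m³ → container 4 (remaining 19 m³)
30 m³ → container 5 (remaining 20 m³)
30 m³ → container 6 (remaining 20 m³)
30 m³ → container 7 (remaining 20 m³)
29 m³ → container 8 (remaining 21 m³)
26 m³ → container 9 (remaining 24 m³)
26 m³ → container 10 (remaining 24 m³)
10 containers × 50 m³ = 500 m³; used 295 m³; unused 205 m³.

205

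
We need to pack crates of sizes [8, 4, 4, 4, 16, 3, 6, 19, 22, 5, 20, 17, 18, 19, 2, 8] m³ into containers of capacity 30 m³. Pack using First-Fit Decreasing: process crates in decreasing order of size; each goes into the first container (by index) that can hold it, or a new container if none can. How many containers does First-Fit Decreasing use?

Sorted descending: 22, 20, 19, 19, 18, 17, 16, 8, 8, 6, 5, 4, 4, 4, 3, 2.
container 1: place 22 m³, 8 m³ left
container 2: place 20 m³, 10 m³ left
container 3: place 19 m³, 11 m³ left
container 4: place 19 m³, 11 m³ left
container 5: place 18 m³, 12 m³ left
container 6: place 17 m³, 13 m³ left
container 7: place 16 m³, 14 m³ left
container 1: place 8 m³, 0 m³ left
container 2: place 8 m³, 2 m³ left
container 3: place 6 m³, 5 m³ left
container 3: place 5 m³, 0 m³ left
container 4: place 4 m³, 7 m³ left
container 4: place 4 m³, 3 m³ left
container 5: place 4 m³, 8 m³ left
container 4: place 3 m³, 0 m³ left
container 2: place 2 m³, 0 m³ left

7 containers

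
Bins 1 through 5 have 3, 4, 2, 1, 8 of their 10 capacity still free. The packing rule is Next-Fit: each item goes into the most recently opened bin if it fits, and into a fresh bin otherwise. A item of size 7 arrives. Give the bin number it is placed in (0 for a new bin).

Next-Fit only looks at bin 5, which has 8 free.
7 fits there.

5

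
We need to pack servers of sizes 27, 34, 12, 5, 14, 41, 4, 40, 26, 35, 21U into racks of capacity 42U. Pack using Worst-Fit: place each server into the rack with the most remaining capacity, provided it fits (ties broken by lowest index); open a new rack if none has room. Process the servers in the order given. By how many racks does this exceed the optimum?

Worst-Fit: [27,12] [34,5] [14,4,21] [41] [40] [26] [35] → 7 racks.
Total size 259U; any packing needs at least ⌈259/42⌉ = 7 racks.
So 7 is already optimal.

0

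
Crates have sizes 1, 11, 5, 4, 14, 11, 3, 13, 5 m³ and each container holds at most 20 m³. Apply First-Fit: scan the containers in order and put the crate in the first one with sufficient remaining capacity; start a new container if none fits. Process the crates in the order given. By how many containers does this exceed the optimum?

0

First-Fit: [1,11,5,3] [4,14] [11,5] [13] → 4 containers.
Total size 67 m³; any packing needs at least ⌈67/20⌉ = 4 containers.
So 4 is already optimal.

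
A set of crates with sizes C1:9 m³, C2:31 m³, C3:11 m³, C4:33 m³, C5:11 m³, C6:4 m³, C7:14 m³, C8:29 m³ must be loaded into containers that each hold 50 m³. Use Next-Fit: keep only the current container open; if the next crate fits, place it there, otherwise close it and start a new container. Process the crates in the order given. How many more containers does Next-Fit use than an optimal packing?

Next-Fit: [9,31] [11,33] [11,4,14] [29] → 4 containers.
Total size 142 m³; any packing needs at least ⌈142/50⌉ = 3 containers.
An optimal packing achieves that bound: [33,14] [31,11,4] [29,11,9] → 3 containers.
Excess: 4 − 3 = 1.

1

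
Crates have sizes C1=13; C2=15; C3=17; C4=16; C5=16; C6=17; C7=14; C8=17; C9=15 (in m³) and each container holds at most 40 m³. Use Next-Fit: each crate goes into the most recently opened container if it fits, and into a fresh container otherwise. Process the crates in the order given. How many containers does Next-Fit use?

C1 (13 m³) → container 1 (remaining 27 m³)
C2 (15 m³) → container 1 (remaining 12 m³)
C3 (17 m³) → container 2 (remaining 23 m³)
C4 (16 m³) → container 2 (remaining 7 m³)
C5 (16 m³) → container 3 (remaining 24 m³)
C6 (17 m³) → container 3 (remaining 7 m³)
C7 (14 m³) → container 4 (remaining 26 m³)
C8 (17 m³) → container 4 (remaining 9 m³)
C9 (15 m³) → container 5 (remaining 25 m³)

5 containers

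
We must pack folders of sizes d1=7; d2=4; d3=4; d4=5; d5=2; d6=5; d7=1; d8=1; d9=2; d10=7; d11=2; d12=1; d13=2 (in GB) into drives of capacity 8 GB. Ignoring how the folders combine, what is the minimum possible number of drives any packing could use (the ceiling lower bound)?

Total size = 7 + 4 + 4 + 5 + 2 + 5 + 1 + 1 + 2 + 7 + 2 + 1 + 2 = 43 GB.
⌈43 / 8⌉ = 6.

6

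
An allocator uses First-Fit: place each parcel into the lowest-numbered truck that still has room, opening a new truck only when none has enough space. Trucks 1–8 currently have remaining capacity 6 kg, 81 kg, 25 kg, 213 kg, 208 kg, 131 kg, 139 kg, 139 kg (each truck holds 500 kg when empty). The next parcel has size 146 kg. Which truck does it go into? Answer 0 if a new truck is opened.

Trucks with room: truck 4 (213 kg), truck 5 (208 kg).
The first with room is truck 4.

4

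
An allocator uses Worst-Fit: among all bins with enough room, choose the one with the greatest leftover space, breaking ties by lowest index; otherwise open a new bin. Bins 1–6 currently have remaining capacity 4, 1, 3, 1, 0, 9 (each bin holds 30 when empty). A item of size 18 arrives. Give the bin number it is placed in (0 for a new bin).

No bin has ≥ 18 free, so a new bin is opened.

0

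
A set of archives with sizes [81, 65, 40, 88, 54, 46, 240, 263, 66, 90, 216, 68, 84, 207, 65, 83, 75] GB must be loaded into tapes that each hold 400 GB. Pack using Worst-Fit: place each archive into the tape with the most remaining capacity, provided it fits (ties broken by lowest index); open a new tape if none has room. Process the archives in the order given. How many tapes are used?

5

tape 1: place 81 GB, 319 GB left
tape 1: place 65 GB, 254 GB left
tape 1: place 40 GB, 214 GB left
tape 1: place 88 GB, 126 GB left
tape 1: place 54 GB, 72 GB left
tape 1: place 46 GB, 26 GB left
tape 2: place 240 GB, 160 GB left
tape 3: place 263 GB, 137 GB left
tape 2: place 66 GB, 94 GB left
tape 3: place 90 GB, 47 GB left
tape 4: place 216 GB, 184 GB left
tape 4: place 68 GB, 116 GB left
tape 4: place 84 GB, 32 GB left
tape 5: place 207 GB, 193 GB left
tape 5: place 65 GB, 128 GB left
tape 5: place 83 GB, 45 GB left
tape 2: place 75 GB, 19 GB left
Final tapes: [81,65,40,88,54,46] [240,66,75] [263,90] [216,68,84] [207,65,83].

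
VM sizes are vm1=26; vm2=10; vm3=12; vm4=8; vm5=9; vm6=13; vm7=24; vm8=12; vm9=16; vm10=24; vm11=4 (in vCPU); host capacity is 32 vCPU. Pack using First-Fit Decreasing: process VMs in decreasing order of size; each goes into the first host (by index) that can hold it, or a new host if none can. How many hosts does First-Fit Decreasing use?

Sorted descending: 26, 24, 24, 16, 13, 12, 12, 10, 9, 8, 4.
26 vCPU → host 1 (remaining 6 vCPU)
24 vCPU → host 2 (remaining 8 vCPU)
24 vCPU → host 3 (remaining 8 vCPU)
16 vCPU → host 4 (remaining 16 vCPU)
13 vCPU → host 4 (remaining 3 vCPU)
12 vCPU → host 5 (remaining 20 vCPU)
12 vCPU → host 5 (remaining 8 vCPU)
10 vCPU → host 6 (remaining 22 vCPU)
9 vCPU → host 6 (remaining 13 vCPU)
8 vCPU → host 2 (remaining 0 vCPU)
4 vCPU → host 1 (remaining 2 vCPU)

6 hosts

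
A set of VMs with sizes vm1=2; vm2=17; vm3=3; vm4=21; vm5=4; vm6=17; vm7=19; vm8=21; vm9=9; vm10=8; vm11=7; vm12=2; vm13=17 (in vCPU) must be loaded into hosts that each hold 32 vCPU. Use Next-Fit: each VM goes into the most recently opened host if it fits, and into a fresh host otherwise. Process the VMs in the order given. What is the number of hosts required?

vm1 (2 vCPU) → host 1 (remaining 30 vCPU)
vm2 (17 vCPU) → host 1 (remaining 13 vCPU)
vm3 (3 vCPU) → host 1 (remaining 10 vCPU)
vm4 (21 vCPU) → host 2 (remaining 11 vCPU)
vm5 (4 vCPU) → host 2 (remaining 7 vCPU)
vm6 (17 vCPU) → host 3 (remaining 15 vCPU)
vm7 (19 vCPU) → host 4 (remaining 13 vCPU)
vm8 (21 vCPU) → host 5 (remaining 11 vCPU)
vm9 (9 vCPU) → host 5 (remaining 2 vCPU)
vm10 (8 vCPU) → host 6 (remaining 24 vCPU)
vm11 (7 vCPU) → host 6 (remaining 17 vCPU)
vm12 (2 vCPU) → host 6 (remaining 15 vCPU)
vm13 (17 vCPU) → host 7 (remaining 15 vCPU)

7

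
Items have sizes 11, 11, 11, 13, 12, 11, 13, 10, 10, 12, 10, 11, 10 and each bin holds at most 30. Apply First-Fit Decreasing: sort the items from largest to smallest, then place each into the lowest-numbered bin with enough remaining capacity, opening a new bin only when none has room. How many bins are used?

6 bins

Sorted descending: 13, 13, 12, 12, 11, 11, 11, 11, 11, 10, 10, 10, 10.
Put 13 in bin 1; 17 remain.
Put 13 in bin 1; 4 remain.
Put 12 in bin 2; 18 remain.
Put 12 in bin 2; 6 remain.
Put 11 in bin 3; 19 remain.
Put 11 in bin 3; 8 remain.
Put 11 in bin 4; 19 remain.
Put 11 in bin 4; 8 remain.
Put 11 in bin 5; 19 remain.
Put 10 in bin 5; 9 remain.
Put 10 in bin 6; 20 remain.
Put 10 in bin 6; 10 remain.
Put 10 in bin 6; 0 remain.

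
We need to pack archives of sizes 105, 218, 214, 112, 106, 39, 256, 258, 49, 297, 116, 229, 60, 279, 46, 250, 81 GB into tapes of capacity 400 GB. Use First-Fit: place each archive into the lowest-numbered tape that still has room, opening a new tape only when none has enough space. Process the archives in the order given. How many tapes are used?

8

tape 1: place 105 GB, 295 GB left
tape 1: place 218 GB, 77 GB left
tape 2: place 214 GB, 186 GB left
tape 2: place 112 GB, 74 GB left
tape 3: place 106 GB, 294 GB left
tape 1: place 39 GB, 38 GB left
tape 3: place 256 GB, 38 GB left
tape 4: place 258 GB, 142 GB left
tape 2: place 49 GB, 25 GB left
tape 5: place 297 GB, 103 GB left
tape 4: place 116 GB, 26 GB left
tape 6: place 229 GB, 171 GB left
tape 5: place 60 GB, 43 GB left
tape 7: place 279 GB, 121 GB left
tape 6: place 46 GB, 125 GB left
tape 8: place 250 GB, 150 GB left
tape 6: place 81 GB, 44 GB left
Final tapes: [105,218,39] [214,112,49] [106,256] [258,116] [297,60] [229,46,81] [279] [250].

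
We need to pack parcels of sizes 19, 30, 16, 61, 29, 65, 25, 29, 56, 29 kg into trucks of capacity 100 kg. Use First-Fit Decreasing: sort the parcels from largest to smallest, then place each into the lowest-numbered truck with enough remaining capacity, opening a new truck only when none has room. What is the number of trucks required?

Sorted descending: 65, 61, 56, 30, 29, 29, 29, 25, 19, 16.
Put 65 kg in truck 1; 35 kg remain.
Put 61 kg in truck 2; 39 kg remain.
Put 56 kg in truck 3; 44 kg remain.
Put 30 kg in truck 1; 5 kg remain.
Put 29 kg in truck 2; 10 kg remain.
Put 29 kg in truck 3; 15 kg remain.
Put 29 kg in truck 4; 71 kg remain.
Put 25 kg in truck 4; 46 kg remain.
Put 19 kg in truck 4; 27 kg remain.
Put 16 kg in truck 4; 11 kg remain.

4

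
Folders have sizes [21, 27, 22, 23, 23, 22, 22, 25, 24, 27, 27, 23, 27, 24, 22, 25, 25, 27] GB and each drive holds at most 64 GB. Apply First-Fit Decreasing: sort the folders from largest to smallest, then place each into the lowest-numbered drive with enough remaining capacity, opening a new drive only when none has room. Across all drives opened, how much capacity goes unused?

Sorted descending: 27, 27, 27, 27, 27, 25, 25, 25, 24, 24, 23, 23, 23, 22, 22, 22, 22, 21.
drive 1: place 27 GB, 37 GB left
drive 1: place 27 GB, 10 GB left
drive 2: place 27 GB, 37 GB left
drive 2: place 27 GB, 10 GB left
drive 3: place 27 GB, 37 GB left
drive 3: place 25 GB, 12 GB left
drive 4: place 25 GB, 39 GB left
drive 4: place 25 GB, 14 GB left
drive 5: place 24 GB, 40 GB left
drive 5: place 24 GB, 16 GB left
drive 6: place 23 GB, 41 GB left
drive 6: place 23 GB, 18 GB left
drive 7: place 23 GB, 41 GB left
drive 7: place 22 GB, 19 GB left
drive 8: place 22 GB, 42 GB left
drive 8: place 22 GB, 20 GB left
drive 9: place 22 GB, 42 GB left
drive 9: place 21 GB, 21 GB left
9 drives × 64 GB = 576 GB; used 436 GB; unused 140 GB.

140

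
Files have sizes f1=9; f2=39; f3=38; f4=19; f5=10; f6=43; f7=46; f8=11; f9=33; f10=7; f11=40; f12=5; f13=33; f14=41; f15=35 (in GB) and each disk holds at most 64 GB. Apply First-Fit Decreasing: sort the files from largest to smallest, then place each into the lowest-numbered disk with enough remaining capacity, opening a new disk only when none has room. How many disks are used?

9

Sorted descending: 46, 43, 41, 40, 39, 38, 35, 33, 33, 19, 11, 10, 9, 7, 5.
Put 46 GB in disk 1; 18 GB remain.
Put 43 GB in disk 2; 21 GB remain.
Put 41 GB in disk 3; 23 GB remain.
Put 40 GB in disk 4; 24 GB remain.
Put 39 GB in disk 5; 25 GB remain.
Put 38 GB in disk 6; 26 GB remain.
Put 35 GB in disk 7; 29 GB remain.
Put 33 GB in disk 8; 31 GB remain.
Put 33 GB in disk 9; 31 GB remain.
Put 19 GB in disk 2; 2 GB remain.
Put 11 GB in disk 1; 7 GB remain.
Put 10 GB in disk 3; 13 GB remain.
Put 9 GB in disk 3; 4 GB remain.
Put 7 GB in disk 1; 0 GB remain.
Put 5 GB in disk 4; 19 GB remain.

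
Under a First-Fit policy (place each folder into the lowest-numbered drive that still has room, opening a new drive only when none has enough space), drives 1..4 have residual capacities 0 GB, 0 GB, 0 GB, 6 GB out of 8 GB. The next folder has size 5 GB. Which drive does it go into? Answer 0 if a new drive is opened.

4

Drives with room: drive 4 (6 GB).
The first with room is drive 4.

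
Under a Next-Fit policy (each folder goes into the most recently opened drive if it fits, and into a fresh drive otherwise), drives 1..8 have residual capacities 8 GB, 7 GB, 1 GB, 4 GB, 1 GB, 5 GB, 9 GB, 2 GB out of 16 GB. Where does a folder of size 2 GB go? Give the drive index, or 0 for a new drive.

Next-Fit only looks at drive 8, which has 2 GB free.
2 GB fits there.

8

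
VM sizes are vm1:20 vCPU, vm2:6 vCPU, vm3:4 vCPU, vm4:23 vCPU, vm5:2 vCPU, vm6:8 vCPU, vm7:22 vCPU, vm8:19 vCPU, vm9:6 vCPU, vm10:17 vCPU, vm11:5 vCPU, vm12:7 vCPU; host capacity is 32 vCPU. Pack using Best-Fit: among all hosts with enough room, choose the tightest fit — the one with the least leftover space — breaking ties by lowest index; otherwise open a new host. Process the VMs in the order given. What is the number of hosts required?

Put vm1 (20 vCPU) in host 1; 12 vCPU remain.
Put vm2 (6 vCPU) in host 1; 6 vCPU remain.
Put vm3 (4 vCPU) in host 1; 2 vCPU remain.
Put vm4 (23 vCPU) in host 2; 9 vCPU remain.
Put vm5 (2 vCPU) in host 1; 0 vCPU remain.
Put vm6 (8 vCPU) in host 2; 1 vCPU remain.
Put vm7 (22 vCPU) in host 3; 10 vCPU remain.
Put vm8 (19 vCPU) in host 4; 13 vCPU remain.
Put vm9 (6 vCPU) in host 3; 4 vCPU remain.
Put vm10 (17 vCPU) in host 5; 15 vCPU remain.
Put vm11 (5 vCPU) in host 4; 8 vCPU remain.
Put vm12 (7 vCPU) in host 4; 1 vCPU remain.

5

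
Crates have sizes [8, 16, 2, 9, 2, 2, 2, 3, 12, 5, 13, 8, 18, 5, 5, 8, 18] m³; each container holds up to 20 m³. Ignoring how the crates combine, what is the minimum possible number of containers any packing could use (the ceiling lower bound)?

7

Total size = 8 + 16 + 2 + 9 + 2 + 2 + 2 + 3 + 12 + 5 + 13 + 8 + 18 + 5 + 5 + 8 + 18 = 136 m³.
⌈136 / 20⌉ = 7.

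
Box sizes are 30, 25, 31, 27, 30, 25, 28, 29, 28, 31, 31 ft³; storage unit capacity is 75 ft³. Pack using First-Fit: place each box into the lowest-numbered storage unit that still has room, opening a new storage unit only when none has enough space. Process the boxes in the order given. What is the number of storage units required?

storage unit 1: place 30 ft³, 45 ft³ left
storage unit 1: place 25 ft³, 20 ft³ left
storage unit 2: place 31 ft³, 44 ft³ left
storage unit 2: place 27 ft³, 17 ft³ left
storage unit 3: place 30 ft³, 45 ft³ left
storage unit 3: place 25 ft³, 20 ft³ left
storage unit 4: place 28 ft³, 47 ft³ left
storage unit 4: place 29 ft³, 18 ft³ left
storage unit 5: place 28 ft³, 47 ft³ left
storage unit 5: place 31 ft³, 16 ft³ left
storage unit 6: place 31 ft³, 44 ft³ left
Final storage units: [30,25] [31,27] [30,25] [28,29] [28,31] [31].

6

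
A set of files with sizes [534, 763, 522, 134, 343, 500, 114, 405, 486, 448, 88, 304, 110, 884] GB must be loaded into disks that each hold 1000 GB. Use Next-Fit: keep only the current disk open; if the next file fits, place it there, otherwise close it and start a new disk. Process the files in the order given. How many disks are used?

534 GB → disk 1 (remaining 466 GB)
763 GB → disk 2 (remaining 237 GB)
522 GB → disk 3 (remaining 478 GB)
134 GB → disk 3 (remaining 344 GB)
343 GB → disk 3 (remaining 1 GB)
500 GB → disk 4 (remaining 500 GB)
114 GB → disk 4 (remaining 386 GB)
405 GB → disk 5 (remaining 595 GB)
486 GB → disk 5 (remaining 109 GB)
448 GB → disk 6 (remaining 552 GB)
88 GB → disk 6 (remaining 464 GB)
304 GB → disk 6 (remaining 160 GB)
110 GB → disk 6 (remaining 50 GB)
884 GB → disk 7 (remaining 116 GB)

7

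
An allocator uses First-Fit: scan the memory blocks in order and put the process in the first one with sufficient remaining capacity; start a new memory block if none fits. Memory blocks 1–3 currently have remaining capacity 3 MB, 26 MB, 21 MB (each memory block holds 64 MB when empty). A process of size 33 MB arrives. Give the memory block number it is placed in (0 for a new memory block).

0

No memory block has ≥ 33 MB free, so a new memory block is opened.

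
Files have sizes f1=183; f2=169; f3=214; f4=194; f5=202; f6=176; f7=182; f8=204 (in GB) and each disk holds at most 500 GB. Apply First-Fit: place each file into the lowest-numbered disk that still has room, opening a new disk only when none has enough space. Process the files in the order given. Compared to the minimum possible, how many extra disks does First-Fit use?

0

First-Fit: [183,169] [214,194] [202,176] [182,204] → 4 disks.
Total size 1524 GB; any packing needs at least ⌈1524/500⌉ = 4 disks.
So 4 is already optimal.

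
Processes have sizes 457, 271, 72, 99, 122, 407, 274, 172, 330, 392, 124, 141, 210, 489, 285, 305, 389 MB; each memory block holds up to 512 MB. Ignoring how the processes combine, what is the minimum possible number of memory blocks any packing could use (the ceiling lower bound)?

9

Total size = 457 + 271 + 72 + 99 + 122 + 407 + 274 + 172 + 330 + 392 + 124 + 141 + 210 + 489 + 285 + 305 + 389 = 4539 MB.
⌈4539 / 512⌉ = 9.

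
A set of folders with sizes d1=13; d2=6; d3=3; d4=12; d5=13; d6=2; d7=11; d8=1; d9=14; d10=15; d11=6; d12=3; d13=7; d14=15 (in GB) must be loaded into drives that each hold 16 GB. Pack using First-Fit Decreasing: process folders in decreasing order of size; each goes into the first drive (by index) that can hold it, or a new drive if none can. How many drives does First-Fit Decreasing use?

Sorted descending: 15, 15, 14, 13, 13, 12, 11, 7, 6, 6, 3, 3, 2, 1.
drive 1: place 15 GB, 1 GB left
drive 2: place 15 GB, 1 GB left
drive 3: place 14 GB, 2 GB left
drive 4: place 13 GB, 3 GB left
drive 5: place 13 GB, 3 GB left
drive 6: place 12 GB, 4 GB left
drive 7: place 11 GB, 5 GB left
drive 8: place 7 GB, 9 GB left
drive 8: place 6 GB, 3 GB left
drive 9: place 6 GB, 10 GB left
drive 4: place 3 GB, 0 GB left
drive 5: place 3 GB, 0 GB left
drive 3: place 2 GB, 0 GB left
drive 1: place 1 GB, 0 GB left

9 drives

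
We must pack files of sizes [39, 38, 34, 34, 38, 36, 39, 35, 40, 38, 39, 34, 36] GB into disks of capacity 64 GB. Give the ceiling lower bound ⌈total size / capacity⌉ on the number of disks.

Total size = 39 + 38 + 34 + 34 + 38 + 36 + 39 + 35 + 40 + 38 + 39 + 34 + 36 = 480 GB.
⌈480 / 64⌉ = 8.

8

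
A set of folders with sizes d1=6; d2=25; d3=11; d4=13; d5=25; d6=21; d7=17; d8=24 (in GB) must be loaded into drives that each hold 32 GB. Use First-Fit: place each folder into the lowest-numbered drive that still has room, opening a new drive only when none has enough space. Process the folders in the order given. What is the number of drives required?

drive 1: place d1 (6 GB), 26 GB left
drive 1: place d2 (25 GB), 1 GB left
drive 2: place d3 (11 GB), 21 GB left
drive 2: place d4 (13 GB), 8 GB left
drive 3: place d5 (25 GB), 7 GB left
drive 4: place d6 (21 GB), 11 GB left
drive 5: place d7 (17 GB), 15 GB left
drive 6: place d8 (24 GB), 8 GB left
Final drives: [6,25] [11,13] [25] [21] [17] [24].

6 drives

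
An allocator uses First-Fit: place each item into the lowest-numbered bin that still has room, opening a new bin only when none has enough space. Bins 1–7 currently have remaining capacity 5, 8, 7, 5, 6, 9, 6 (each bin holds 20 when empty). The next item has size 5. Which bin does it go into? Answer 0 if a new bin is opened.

1

Bins with room: bin 1 (5), bin 2 (8), bin 3 (7), bin 4 (5), bin 5 (6), bin 6 (9), bin 7 (6).
The first with room is bin 1.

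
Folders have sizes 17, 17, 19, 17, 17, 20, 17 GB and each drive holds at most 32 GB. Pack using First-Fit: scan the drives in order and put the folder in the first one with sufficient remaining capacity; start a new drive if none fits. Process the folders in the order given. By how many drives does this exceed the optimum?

First-Fit: [17] [17] [19] [17] [17] [20] [17] → 7 drives.
7 folders exceed 16 GB (half the capacity), and no two of those can share a drive, so at least 7 drives are needed.
So 7 is already optimal.

0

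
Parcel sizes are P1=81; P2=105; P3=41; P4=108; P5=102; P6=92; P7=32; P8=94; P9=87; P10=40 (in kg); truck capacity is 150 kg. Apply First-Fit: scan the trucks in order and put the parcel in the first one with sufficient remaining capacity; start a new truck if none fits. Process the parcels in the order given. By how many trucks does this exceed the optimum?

0

First-Fit: [81,41] [105,32] [108,40] [102] [92] [94] [87] → 7 trucks.
7 parcels exceed 75 kg (half the capacity), and no two of those can share a truck, so at least 7 trucks are needed.
So 7 is already optimal.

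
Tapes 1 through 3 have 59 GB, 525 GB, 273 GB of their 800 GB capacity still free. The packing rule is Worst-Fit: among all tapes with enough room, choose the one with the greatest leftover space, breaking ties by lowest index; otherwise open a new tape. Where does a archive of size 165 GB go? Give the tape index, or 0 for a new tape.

Tapes with room: tape 2 (525 GB), tape 3 (273 GB).
Most room is tape 2 with 525 GB free.

2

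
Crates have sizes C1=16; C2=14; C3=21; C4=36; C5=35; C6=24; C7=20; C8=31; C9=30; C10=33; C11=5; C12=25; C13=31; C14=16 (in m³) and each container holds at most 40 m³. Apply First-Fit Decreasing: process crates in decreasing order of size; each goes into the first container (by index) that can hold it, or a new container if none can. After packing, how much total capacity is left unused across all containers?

63

Sorted descending: 36, 35, 33, 31, 31, 30, 25, 24, 21, 20, 16, 16, 14, 5.
36 m³ → container 1 (remaining 4 m³)
35 m³ → container 2 (remaining 5 m³)
33 m³ → container 3 (remaining 7 m³)
31 m³ → container 4 (remaining 9 m³)
31 m³ → container 5 (remaining 9 m³)
30 m³ → container 6 (remaining 10 m³)
25 m³ → container 7 (remaining 15 m³)
24 m³ → container 8 (remaining 16 m³)
21 m³ → container 9 (remaining 19 m³)
20 m³ → container 10 (remaining 20 m³)
16 m³ → container 8 (remaining 0 m³)
16 m³ → container 9 (remaining 3 m³)
14 m³ → container 7 (remaining 1 m³)
5 m³ → container 2 (remaining 0 m³)
10 containers × 40 m³ = 400 m³; used 337 m³; unused 63 m³.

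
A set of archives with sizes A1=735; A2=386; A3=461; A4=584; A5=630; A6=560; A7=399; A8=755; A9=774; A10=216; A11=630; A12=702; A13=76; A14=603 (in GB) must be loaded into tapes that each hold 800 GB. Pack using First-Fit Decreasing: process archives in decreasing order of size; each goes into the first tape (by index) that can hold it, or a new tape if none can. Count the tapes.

11

Sorted descending: 774, 755, 735, 702, 630, 630, 603, 584, 560, 461, 399, 386, 216, 76.
tape 1: place 774 GB, 26 GB left
tape 2: place 755 GB, 45 GB left
tape 3: place 735 GB, 65 GB left
tape 4: place 702 GB, 98 GB left
tape 5: place 630 GB, 170 GB left
tape 6: place 630 GB, 170 GB left
tape 7: place 603 GB, 197 GB left
tape 8: place 584 GB, 216 GB left
tape 9: place 560 GB, 240 GB left
tape 10: place 461 GB, 339 GB left
tape 11: place 399 GB, 401 GB left
tape 11: place 386 GB, 15 GB left
tape 8: place 216 GB, 0 GB left
tape 4: place 76 GB, 22 GB left
Final tapes: [774] [755] [735] [702,76] [630] [630] [603] [584,216] [560] [461] [399,386].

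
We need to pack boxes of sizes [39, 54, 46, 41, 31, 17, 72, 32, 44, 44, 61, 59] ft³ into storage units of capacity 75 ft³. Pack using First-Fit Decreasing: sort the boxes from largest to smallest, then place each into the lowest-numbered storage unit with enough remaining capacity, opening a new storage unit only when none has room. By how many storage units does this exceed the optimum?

0

First-Fit Decreasing: [72] [61] [59] [54,17] [46] [44,31] [44] [41,32] [39] → 9 storage units.
9 boxes exceed 37.5 ft³ (half the capacity), and no two of those can share a storage unit, so at least 9 storage units are needed.
So 9 is already optimal.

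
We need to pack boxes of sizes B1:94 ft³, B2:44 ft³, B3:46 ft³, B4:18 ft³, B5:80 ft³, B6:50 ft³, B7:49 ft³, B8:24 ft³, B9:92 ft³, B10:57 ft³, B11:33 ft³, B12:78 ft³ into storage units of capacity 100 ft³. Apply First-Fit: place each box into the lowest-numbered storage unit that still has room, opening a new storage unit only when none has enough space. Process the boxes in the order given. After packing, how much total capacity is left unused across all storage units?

storage unit 1: place B1 (94 ft³), 6 ft³ left
storage unit 2: place B2 (44 ft³), 56 ft³ left
storage unit 2: place B3 (46 ft³), 10 ft³ left
storage unit 3: place B4 (18 ft³), 82 ft³ left
storage unit 3: place B5 (80 ft³), 2 ft³ left
storage unit 4: place B6 (50 ft³), 50 ft³ left
storage unit 4: place B7 (49 ft³), 1 ft³ left
storage unit 5: place B8 (24 ft³), 76 ft³ left
storage unit 6: place B9 (92 ft³), 8 ft³ left
storage unit 5: place B10 (57 ft³), 19 ft³ left
storage unit 7: place B11 (33 ft³), 67 ft³ left
storage unit 8: place B12 (78 ft³), 22 ft³ left
8 storage units × 100 ft³ = 800 ft³; used 665 ft³; unused 135 ft³.

135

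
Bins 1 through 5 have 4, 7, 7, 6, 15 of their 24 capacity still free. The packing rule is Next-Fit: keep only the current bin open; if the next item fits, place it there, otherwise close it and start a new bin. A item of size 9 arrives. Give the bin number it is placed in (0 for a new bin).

Next-Fit only looks at bin 5, which has 15 free.
9 fits there.

5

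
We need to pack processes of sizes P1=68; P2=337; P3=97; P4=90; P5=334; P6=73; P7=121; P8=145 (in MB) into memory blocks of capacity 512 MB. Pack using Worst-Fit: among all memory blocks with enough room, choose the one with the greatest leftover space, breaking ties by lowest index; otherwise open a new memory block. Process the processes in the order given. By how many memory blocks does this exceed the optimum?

Worst-Fit: [68,337,97] [90,334,73] [121,145] → 3 memory blocks.
Total size 1265 MB; any packing needs at least ⌈1265/512⌉ = 3 memory blocks.
So 3 is already optimal.

0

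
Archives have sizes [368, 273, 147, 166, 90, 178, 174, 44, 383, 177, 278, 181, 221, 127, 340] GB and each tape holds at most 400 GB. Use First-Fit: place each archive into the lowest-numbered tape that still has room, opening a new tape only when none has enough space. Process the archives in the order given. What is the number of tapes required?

9

tape 1: place 368 GB, 32 GB left
tape 2: place 273 GB, 127 GB left
tape 3: place 147 GB, 253 GB left
tape 3: place 166 GB, 87 GB left
tape 2: place 90 GB, 37 GB left
tape 4: place 178 GB, 222 GB left
tape 4: place 174 GB, 48 GB left
tape 3: place 44 GB, 43 GB left
tape 5: place 383 GB, 17 GB left
tape 6: place 177 GB, 223 GB left
tape 7: place 278 GB, 122 GB left
tape 6: place 181 GB, 42 GB left
tape 8: place 221 GB, 179 GB left
tape 8: place 127 GB, 52 GB left
tape 9: place 340 GB, 60 GB left
Final tapes: [368] [273,90] [147,166,44] [178,174] [383] [177,181] [278] [221,127] [340].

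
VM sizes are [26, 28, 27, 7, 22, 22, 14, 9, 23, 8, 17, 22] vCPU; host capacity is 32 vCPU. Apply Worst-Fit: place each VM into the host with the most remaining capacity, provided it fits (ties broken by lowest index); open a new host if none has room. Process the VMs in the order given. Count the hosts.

26 vCPU → host 1 (remaining 6 vCPU)
28 vCPU → host 2 (remaining 4 vCPU)
27 vCPU → host 3 (remaining 5 vCPU)
7 vCPU → host 4 (remaining 25 vCPU)
22 vCPU → host 4 (remaining 3 vCPU)
22 vCPU → host 5 (remaining 10 vCPU)
14 vCPU → host 6 (remaining 18 vCPU)
9 vCPU → host 6 (remaining 9 vCPU)
23 vCPU → host 7 (remaining 9 vCPU)
8 vCPU → host 5 (remaining 2 vCPU)
17 vCPU → host 8 (remaining 15 vCPU)
22 vCPU → host 9 (remaining 10 vCPU)
Final hosts: [26] [28] [27] [7,22] [22,8] [14,9] [23] [17] [22].

9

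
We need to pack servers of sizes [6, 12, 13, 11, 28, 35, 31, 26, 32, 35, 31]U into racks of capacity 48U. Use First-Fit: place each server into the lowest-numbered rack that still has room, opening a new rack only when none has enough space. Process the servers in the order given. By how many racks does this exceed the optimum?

First-Fit: [6,12,13,11] [28] [35] [31] [26] [32] [35] [31] → 8 racks.
7 servers exceed 24U (half the capacity), and no two of those can share a rack, so at least 7 racks are needed.
An optimal packing achieves that bound: [35,13] [35,12] [32,11] [31,6] [31] [28] [26] → 7 racks.
Excess: 8 − 7 = 1.

1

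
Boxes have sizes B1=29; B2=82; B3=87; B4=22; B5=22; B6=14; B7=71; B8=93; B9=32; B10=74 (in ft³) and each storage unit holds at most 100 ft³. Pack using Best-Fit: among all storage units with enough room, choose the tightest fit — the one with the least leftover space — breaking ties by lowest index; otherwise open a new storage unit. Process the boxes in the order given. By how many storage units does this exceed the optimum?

Best-Fit: [29,22,22] [82,14] [87] [71] [93] [32] [74] → 7 storage units.
Total size 526 ft³; any packing needs at least ⌈526/100⌉ = 6 storage units.
An optimal packing achieves that bound: [93] [87] [82,14] [74,22] [71,29] [32,22] → 6 storage units.
Excess: 7 − 6 = 1.

1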